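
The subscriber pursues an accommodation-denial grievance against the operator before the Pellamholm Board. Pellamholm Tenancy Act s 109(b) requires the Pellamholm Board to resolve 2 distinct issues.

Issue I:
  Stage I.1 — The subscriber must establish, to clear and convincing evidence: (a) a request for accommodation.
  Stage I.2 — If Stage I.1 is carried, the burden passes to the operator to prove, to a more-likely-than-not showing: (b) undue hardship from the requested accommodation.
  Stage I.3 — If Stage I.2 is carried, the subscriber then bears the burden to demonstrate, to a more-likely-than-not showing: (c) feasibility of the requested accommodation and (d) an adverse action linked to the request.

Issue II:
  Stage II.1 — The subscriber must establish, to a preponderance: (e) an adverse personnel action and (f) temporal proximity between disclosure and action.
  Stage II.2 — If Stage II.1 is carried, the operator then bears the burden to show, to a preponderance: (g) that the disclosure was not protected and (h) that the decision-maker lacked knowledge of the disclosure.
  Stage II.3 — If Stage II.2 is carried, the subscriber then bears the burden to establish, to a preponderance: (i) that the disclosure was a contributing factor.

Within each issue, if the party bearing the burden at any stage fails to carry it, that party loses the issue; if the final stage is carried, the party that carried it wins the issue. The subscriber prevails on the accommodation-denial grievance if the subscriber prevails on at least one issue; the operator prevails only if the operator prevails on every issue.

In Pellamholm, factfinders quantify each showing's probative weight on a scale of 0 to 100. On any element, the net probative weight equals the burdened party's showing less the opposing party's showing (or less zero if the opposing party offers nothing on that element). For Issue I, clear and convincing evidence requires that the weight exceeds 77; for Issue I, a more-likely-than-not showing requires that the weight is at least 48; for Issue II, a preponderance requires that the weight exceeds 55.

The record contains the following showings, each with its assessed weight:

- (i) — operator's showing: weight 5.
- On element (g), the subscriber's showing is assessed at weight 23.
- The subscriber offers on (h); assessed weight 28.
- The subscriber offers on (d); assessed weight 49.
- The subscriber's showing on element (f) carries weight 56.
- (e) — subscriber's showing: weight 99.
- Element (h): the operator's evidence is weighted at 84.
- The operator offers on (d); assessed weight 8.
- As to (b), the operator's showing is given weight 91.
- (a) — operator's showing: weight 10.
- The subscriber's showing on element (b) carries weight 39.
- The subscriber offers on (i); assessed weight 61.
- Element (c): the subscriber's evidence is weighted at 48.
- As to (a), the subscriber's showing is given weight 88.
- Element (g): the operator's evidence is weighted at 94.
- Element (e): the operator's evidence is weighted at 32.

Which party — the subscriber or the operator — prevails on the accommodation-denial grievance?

— Issue I —
At Stage I.1 the subscriber must meet clear and convincing evidence (weight exceeds 77): on (a) the weight is 88 less the opposing 10 gives net 78, which does exceed 77, so (a) meets the standard.
  The subscriber carries Stage I.1; the operator now bears the burden.
At Stage I.2 the operator must meet a more-likely-than-not showing (weight is at least 48): on (b) the weight is 91 less the opposing 39 gives net 52, which does reach 48, so (b) meets the standard.
  Stage I.2 carried; the burden shifts to the subscriber.
At Stage I.3 the subscriber must meet a more-likely-than-not showing (weight is at least 48): on (c) the weight is 48, ≥ 48, so (c) meets the standard; on (d) the weight is 49 less the opposing 8 gives net 41, < 48, so (d) does not meet the standard.
  Not every element is met, so the subscriber fails to carry Stage I.3.
The operator prevails on this issue.
— Issue II —
Stage II.1 — burden on subscriber; standard: a preponderance (weight exceeds 55).
    (e): 99 − 32 = 67 > 55 [met]
    (f): 56 > 55 [met]
  The subscriber carries Stage II.1; the operator now bears the burden.
Stage II.2 — burden on operator; standard: a preponderance (weight exceeds 55).
    (g): 94 − 23 = 71 > 55 [met]
    (h): 84 − 28 = 56 > 55 [met]
  Stage II.2 carried; the burden shifts to the subscriber.
Stage II.3 — burden on subscriber; standard: a preponderance (weight exceeds 55).
    (i): 61 − 5 = 56 > 55 [met]
  The subscriber carries the last stage.
Every stage carried; the subscriber prevails on this issue.
Per-issue: Issue I → operator; Issue II → subscriber. The subscriber must prevail on at least one issue; overall, the subscriber prevails.

subscriber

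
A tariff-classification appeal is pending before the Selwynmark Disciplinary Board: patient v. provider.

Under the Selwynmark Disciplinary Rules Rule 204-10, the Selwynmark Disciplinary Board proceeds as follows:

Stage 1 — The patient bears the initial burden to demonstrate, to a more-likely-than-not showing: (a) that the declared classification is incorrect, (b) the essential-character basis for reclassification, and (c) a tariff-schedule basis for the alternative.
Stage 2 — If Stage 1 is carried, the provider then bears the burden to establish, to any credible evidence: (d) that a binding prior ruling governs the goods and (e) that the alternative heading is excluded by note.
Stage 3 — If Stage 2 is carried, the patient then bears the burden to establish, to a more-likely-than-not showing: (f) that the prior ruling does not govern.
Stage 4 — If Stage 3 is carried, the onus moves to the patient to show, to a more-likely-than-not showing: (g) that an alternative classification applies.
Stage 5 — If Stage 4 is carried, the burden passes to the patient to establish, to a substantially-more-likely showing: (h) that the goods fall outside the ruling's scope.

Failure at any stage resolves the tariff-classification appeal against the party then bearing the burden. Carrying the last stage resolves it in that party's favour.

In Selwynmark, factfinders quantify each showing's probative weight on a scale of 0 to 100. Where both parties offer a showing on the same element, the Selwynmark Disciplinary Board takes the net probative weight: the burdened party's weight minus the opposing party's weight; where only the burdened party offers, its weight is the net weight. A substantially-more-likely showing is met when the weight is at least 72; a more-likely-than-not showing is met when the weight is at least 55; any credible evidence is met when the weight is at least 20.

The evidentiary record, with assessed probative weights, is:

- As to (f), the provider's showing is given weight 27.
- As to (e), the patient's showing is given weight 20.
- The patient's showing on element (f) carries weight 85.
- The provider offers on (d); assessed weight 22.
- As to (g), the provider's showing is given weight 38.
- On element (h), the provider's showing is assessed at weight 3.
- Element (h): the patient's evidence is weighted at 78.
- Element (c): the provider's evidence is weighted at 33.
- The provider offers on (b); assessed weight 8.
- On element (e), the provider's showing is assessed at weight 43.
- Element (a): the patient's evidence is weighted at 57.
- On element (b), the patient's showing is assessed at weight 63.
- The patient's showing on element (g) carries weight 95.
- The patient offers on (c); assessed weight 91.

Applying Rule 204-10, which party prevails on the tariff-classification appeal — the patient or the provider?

patient

Stage 1 (patient, a more-likely-than-not showing, weight is at least 55): (a) 57 ≥ 55 — meets; (b) net 63−8=55 ≥ 55 — meets; (c) net 91−33=58 ≥ 55 — meets.
  Stage 1 is satisfied; the onus moves to the provider.
Stage 2 (provider, any credible evidence, weight is at least 20): (d) 22 ≥ 20 — meets; (e) net 43−20=23 ≥ 20 — meets.
  All elements met. The burden passes to the patient.
Stage 3 (patient, a more-likely-than-not showing, weight is at least 55): (f) net 85−27=58 ≥ 55 — meets.
  All elements met. The patient retains the burden for Stage 4.
Stage 4 (patient, a more-likely-than-not showing, weight is at least 55): (g) net 95−38=57 ≥ 55 — meets.
  Stage 4 carried; the burden remains with the patient.
Stage 5 (patient, a substantially-more-likely showing, weight is at least 72): (h) net 78−3=75 ≥ 72 — meets.
  All elements met at the final stage.
All stages carried — the patient prevails.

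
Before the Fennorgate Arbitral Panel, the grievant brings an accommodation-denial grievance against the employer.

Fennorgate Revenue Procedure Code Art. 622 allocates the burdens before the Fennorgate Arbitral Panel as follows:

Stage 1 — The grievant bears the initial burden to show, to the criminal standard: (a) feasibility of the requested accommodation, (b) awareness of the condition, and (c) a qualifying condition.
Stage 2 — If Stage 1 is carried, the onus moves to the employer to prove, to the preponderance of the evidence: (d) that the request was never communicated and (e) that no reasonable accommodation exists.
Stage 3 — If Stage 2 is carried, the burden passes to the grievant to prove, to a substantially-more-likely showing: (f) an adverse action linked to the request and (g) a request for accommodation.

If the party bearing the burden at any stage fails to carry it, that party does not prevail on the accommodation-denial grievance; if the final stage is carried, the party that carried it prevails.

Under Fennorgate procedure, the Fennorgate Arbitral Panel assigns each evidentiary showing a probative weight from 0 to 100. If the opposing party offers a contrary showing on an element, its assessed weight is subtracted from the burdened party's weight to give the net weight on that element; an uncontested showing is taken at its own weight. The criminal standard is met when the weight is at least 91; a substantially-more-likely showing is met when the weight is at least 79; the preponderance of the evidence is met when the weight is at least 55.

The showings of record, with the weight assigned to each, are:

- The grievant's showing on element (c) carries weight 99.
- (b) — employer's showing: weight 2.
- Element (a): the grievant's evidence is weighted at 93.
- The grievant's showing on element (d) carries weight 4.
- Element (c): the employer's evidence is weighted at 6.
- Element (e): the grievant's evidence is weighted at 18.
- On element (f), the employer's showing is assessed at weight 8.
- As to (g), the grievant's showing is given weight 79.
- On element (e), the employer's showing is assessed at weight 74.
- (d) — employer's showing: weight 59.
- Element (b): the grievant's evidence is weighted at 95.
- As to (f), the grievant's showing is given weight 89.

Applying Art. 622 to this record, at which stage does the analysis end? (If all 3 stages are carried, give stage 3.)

stage 3

Stage 1 (grievant, the criminal standard, weight is at least 91): (a) 93 ≥ 91 — meets; (b) net 95−2=93 ≥ 91 — meets; (c) net 99−6=93 ≥ 91 — meets.
  Stage 1 carried; the burden shifts to the employer.
Stage 2 (employer, the preponderance of the evidence, weight is at least 55): (d) net 59−4=55 ≥ 55 — meets; (e) net 74−18=56 ≥ 55 — meets.
  All elements met. The burden passes to the grievant.
Stage 3 (grievant, a substantially-more-likely showing, weight is at least 79): (f) net 89−8=81 ≥ 79 — meets; (g) 79 ≥ 79 — meets.
  Stage 3 carried; the final stage is satisfied.
Every stage carried; the grievant prevails.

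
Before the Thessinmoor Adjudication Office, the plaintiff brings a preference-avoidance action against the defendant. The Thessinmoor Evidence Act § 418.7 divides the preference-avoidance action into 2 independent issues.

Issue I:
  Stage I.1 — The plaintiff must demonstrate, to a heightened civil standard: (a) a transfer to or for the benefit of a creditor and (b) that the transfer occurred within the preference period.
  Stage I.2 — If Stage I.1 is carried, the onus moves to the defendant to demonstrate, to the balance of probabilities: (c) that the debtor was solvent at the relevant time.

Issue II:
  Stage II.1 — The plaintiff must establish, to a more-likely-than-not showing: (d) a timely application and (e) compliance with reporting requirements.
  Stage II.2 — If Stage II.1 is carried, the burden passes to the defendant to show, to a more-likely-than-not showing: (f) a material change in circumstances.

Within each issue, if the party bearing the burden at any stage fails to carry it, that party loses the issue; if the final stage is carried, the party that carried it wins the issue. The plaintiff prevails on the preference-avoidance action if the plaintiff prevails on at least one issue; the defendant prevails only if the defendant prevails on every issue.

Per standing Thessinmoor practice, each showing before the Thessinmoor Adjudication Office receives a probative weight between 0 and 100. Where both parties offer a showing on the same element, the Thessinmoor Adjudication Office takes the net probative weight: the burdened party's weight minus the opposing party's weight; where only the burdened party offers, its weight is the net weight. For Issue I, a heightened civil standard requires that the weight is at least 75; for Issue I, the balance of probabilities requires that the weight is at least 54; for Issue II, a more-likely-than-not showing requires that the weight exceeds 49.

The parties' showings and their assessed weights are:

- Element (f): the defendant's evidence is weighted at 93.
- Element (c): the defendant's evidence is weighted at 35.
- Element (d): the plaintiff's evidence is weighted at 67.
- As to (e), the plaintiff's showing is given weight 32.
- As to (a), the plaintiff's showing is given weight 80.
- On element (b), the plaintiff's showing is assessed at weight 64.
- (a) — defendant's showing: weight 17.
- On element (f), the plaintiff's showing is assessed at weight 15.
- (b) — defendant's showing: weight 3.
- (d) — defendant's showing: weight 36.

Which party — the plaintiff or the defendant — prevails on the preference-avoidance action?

— Issue I —
Stage I.1 (plaintiff, a heightened civil standard, weight is at least 75): (a) net 80−17=63 < 75 — fails; (b) net 64−3=61 < 75 — fails.
  Not every element is met, so the plaintiff fails to carry Stage I.1.
So the defendant prevails on this issue.
— Issue II —
Stage II.1 (plaintiff, a more-likely-than-not showing, weight exceeds 49): (d) net 67−36=31 ≤ 49 — fails; (e) 32 ≤ 49 — fails.
  Not every element is met, so the plaintiff fails to carry Stage II.1.
The defendant prevails on this issue.
Per-issue: Issue I → defendant; Issue II → defendant. The plaintiff must prevail on at least one issue; overall, the defendant prevails.

defendant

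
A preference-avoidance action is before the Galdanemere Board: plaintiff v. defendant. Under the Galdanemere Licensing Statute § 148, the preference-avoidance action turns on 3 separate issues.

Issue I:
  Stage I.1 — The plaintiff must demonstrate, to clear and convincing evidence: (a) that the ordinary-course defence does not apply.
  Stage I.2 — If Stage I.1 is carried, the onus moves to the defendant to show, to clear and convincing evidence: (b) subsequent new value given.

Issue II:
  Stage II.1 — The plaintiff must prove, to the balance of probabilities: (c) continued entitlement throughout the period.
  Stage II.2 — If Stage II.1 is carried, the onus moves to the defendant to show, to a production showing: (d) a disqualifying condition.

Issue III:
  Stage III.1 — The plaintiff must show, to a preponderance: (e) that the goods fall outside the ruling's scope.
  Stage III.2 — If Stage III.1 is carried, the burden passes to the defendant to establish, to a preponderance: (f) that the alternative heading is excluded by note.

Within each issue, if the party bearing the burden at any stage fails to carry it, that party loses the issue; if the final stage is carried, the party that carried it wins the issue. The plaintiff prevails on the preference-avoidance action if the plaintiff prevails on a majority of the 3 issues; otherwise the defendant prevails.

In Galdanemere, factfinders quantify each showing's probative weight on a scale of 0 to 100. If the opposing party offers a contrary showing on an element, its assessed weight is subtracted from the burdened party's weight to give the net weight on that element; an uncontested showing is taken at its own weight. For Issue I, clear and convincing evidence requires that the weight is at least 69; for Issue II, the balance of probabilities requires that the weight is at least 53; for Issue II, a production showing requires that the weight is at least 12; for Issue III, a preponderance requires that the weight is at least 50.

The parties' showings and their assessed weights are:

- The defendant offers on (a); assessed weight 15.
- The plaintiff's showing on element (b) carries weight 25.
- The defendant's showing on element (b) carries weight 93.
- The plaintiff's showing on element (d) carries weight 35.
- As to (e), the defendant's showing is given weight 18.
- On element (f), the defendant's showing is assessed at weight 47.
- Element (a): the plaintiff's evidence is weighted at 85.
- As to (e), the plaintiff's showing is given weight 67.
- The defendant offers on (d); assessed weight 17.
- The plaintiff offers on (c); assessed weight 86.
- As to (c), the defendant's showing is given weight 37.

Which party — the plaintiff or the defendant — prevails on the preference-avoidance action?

— Issue I —
At Stage I.1 the plaintiff must meet clear and convincing evidence (weight is at least 69): on (a) the weight is 85 less the opposing 15 gives net 70, ≥ 69, so (a) meets the standard.
  The plaintiff carries Stage I.1; the defendant now bears the burden.
At Stage I.2 the defendant must meet clear and convincing evidence (weight is at least 69): on (b) the weight is 93 less the opposing 25 gives net 68, < 69, so (b) does not meet the standard.
  Not every element is met, so the defendant fails to carry Stage I.2.
The analysis ends at Stage I.2; the plaintiff prevails on this issue.
— Issue II —
Stage II.1 — burden on plaintiff; standard: the balance of probabilities (weight is at least 53).
    (c): 86 − 37 = 49 < 53 [not met]
  Stage II.1 not carried; the plaintiff fails its burden.
The analysis ends at Stage II.1; the defendant prevails on this issue.
— Issue III —
Stage III.1 — burden on plaintiff; standard: a preponderance (weight is at least 50).
    (e): 67 − 18 = 49 < 50 [not met]
  Not every element is met, so the plaintiff fails to carry Stage III.1.
The defendant prevails on this issue.
Per-issue: Issue I → plaintiff; Issue II → defendant; Issue III → defendant. The plaintiff must prevail on a majority of issues; overall, the defendant prevails.

defendant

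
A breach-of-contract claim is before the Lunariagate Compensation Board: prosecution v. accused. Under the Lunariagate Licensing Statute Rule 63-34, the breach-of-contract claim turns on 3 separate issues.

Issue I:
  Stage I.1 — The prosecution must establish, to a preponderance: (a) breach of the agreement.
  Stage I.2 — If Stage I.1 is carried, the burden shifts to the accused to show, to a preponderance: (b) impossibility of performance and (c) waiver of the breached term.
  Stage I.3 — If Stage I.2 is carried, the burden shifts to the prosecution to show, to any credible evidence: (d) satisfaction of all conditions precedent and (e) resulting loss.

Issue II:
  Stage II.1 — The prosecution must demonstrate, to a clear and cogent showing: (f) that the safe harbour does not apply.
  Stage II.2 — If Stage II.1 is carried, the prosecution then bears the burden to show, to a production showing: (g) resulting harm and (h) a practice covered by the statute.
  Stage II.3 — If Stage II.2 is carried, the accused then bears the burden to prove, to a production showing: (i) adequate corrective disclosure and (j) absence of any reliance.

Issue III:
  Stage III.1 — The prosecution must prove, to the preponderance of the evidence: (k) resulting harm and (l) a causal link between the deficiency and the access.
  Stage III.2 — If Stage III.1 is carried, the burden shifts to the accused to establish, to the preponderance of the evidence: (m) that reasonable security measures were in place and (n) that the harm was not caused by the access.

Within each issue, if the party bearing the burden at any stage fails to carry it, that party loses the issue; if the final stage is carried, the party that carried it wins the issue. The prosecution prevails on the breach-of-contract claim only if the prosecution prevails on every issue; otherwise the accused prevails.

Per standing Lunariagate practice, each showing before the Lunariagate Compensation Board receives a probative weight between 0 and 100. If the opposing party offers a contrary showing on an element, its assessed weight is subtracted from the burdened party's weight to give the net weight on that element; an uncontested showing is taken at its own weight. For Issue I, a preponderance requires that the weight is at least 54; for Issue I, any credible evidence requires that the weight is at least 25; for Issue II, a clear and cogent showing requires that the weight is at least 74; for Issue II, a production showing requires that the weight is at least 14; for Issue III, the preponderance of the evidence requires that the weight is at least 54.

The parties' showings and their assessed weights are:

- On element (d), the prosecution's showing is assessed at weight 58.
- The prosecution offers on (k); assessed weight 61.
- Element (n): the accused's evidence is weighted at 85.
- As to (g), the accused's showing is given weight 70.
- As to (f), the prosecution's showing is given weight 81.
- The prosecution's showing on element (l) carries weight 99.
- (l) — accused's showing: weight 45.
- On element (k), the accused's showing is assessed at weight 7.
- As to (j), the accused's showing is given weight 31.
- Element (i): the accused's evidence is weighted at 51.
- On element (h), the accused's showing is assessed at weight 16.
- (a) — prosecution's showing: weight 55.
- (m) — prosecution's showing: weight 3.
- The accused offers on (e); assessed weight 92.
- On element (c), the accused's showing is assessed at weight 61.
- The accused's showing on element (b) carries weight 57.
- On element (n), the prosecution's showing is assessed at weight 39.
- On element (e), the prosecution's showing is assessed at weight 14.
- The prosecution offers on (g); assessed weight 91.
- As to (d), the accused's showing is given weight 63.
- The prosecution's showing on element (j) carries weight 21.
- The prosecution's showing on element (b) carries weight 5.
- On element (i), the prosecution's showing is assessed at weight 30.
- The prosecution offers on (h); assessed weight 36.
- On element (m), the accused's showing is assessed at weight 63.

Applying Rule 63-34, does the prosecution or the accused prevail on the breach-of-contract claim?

— Issue I —
Stage I.1 (prosecution, a preponderance, weight is at least 54): (a) 55 ≥ 54 — meets.
  All elements met. The burden passes to the accused.
Stage I.2 (accused, a preponderance, weight is at least 54): (b) net 57−5=52 < 54 — fails; (c) 61 ≥ 54 — meets.
  Not every element is met, so the accused fails to carry Stage I.2.
The prosecution prevails on this issue.
— Issue II —
Stage II.1 (prosecution, a clear and cogent showing, weight is at least 74): (f) 81 ≥ 74 — meets.
  All elements met. The prosecution retains the burden for Stage II.2.
Stage II.2 (prosecution, a production showing, weight is at least 14): (g) net 91−70=21 ≥ 14 — meets; (h) net 36−16=20 ≥ 14 — meets.
  All elements met. The burden passes to the accused.
Stage II.3 (accused, a production showing, weight is at least 14): (i) net 51−30=21 ≥ 14 — meets; (j) net 31−21=10 < 14 — fails.
  Stage II.3 not carried; the accused fails its burden.
The prosecution prevails on this issue.
— Issue III —
Stage III.1 (prosecution, the preponderance of the evidence, weight is at least 54): (k) net 61−7=54 ≥ 54 — meets; (l) net 99−45=54 ≥ 54 — meets.
  All elements met. The burden passes to the accused.
Stage III.2 (accused, the preponderance of the evidence, weight is at least 54): (m) net 63−3=60 ≥ 54 — meets; (n) net 85−39=46 < 54 — fails.
  Stage III.2 not carried; the accused fails its burden.
The prosecution prevails on this issue.
Per-issue: Issue I → prosecution; Issue II → prosecution; Issue III → prosecution. The prosecution must prevail on every issue; overall, the prosecution prevails.

prosecution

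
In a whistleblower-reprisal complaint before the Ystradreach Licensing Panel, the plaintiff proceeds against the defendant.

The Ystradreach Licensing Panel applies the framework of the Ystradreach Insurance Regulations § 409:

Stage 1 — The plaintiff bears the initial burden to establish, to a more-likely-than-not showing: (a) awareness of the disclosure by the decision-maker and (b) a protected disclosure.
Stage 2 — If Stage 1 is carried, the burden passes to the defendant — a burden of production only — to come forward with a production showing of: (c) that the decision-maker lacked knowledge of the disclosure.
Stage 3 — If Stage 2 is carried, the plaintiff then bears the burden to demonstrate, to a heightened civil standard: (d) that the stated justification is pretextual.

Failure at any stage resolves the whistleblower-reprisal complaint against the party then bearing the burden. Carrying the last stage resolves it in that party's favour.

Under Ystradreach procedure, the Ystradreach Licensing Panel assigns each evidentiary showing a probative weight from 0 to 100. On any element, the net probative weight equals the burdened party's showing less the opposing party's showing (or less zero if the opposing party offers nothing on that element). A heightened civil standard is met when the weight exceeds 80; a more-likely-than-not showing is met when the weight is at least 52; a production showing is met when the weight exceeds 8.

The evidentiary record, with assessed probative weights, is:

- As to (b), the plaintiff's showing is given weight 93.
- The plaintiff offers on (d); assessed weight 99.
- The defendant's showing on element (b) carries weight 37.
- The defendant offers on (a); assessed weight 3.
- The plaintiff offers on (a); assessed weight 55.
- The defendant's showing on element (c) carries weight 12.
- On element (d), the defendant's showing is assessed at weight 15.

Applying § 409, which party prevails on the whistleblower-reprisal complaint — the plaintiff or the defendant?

plaintiff

Stage 1 (plaintiff, a more-likely-than-not showing, weight is at least 52): (a) net 55−3=52 ≥ 52 — meets; (b) net 93−37=56 ≥ 52 — meets.
  The plaintiff carries Stage 1; the defendant now bears the burden.
Stage 2 (defendant, a production showing, weight exceeds 8): (c) 12 > 8 — meets.
  The defendant carries Stage 2; the plaintiff now bears the burden.
Stage 3 (plaintiff, a heightened civil standard, weight exceeds 80): (d) net 99−15=84 > 80 — meets.
  Stage 3 carried; the final stage is satisfied.
With every stage satisfied, the plaintiff prevails.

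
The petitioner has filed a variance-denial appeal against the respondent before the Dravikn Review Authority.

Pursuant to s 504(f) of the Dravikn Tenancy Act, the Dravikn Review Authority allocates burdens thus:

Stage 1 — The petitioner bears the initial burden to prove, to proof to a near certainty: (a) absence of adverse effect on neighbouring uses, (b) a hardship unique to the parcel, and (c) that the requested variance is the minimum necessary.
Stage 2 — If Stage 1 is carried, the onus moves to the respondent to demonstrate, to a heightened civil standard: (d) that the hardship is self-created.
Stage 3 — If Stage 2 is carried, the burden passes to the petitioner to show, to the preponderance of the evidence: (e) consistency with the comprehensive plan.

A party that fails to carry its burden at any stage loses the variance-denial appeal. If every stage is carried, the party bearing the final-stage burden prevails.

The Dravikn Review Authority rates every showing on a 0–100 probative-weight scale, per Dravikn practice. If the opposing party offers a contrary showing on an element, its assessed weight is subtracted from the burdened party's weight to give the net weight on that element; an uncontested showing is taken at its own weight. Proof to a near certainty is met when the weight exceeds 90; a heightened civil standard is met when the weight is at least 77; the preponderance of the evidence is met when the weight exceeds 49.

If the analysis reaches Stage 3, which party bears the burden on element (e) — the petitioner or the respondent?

petitioner

Stage 3's rule assigns the burden to the petitioner (to the preponderance of the evidence).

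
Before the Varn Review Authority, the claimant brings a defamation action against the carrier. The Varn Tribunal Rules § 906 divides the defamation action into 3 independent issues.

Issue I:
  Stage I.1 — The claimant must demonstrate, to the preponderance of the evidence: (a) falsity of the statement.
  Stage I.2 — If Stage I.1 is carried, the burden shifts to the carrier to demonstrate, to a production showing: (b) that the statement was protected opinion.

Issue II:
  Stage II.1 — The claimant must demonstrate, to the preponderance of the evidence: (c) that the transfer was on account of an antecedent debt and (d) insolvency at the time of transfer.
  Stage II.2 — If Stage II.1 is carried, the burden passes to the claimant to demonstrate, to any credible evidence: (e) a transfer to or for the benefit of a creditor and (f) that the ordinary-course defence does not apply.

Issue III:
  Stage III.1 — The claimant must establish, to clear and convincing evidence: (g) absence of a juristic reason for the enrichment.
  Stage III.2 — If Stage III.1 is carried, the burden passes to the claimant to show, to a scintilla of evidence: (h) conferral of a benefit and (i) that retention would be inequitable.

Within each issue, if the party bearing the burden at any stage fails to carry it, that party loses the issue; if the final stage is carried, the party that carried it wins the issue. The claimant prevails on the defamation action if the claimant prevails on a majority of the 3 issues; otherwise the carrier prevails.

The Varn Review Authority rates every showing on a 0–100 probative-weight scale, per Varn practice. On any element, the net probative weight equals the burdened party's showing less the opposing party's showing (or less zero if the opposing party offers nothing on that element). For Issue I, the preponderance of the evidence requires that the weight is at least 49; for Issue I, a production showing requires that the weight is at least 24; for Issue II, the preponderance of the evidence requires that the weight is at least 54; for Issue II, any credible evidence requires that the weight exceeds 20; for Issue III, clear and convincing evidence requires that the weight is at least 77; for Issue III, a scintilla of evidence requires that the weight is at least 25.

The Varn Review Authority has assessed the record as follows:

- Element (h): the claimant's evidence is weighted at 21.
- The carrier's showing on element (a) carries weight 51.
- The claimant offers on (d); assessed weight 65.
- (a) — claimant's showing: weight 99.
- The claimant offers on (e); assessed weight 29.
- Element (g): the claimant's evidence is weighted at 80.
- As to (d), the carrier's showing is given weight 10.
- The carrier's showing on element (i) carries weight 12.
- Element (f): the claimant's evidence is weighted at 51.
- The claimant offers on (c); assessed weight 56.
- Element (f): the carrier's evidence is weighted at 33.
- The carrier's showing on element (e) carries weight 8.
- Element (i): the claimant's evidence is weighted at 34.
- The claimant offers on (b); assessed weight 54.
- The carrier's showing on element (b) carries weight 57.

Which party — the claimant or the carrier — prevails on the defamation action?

carrier

— Issue I —
Stage I.1 (claimant, the preponderance of the evidence, weight is at least 49): (a) net 99−51=48 < 49 — fails.
  Not every element is met, so the claimant fails to carry Stage I.1.
The carrier prevails on this issue.
— Issue II —
At Stage II.1 the claimant must meet the preponderance of the evidence (weight is at least 54): on (c) the weight is 56, which does reach 54, so (c) meets the standard; on (d) the weight is 65 less the opposing 10 gives net 55, ≥ 54, so (d) meets the standard.
  Stage II.1 is satisfied; the claimant continues to bear the burden.
At Stage II.2 the claimant must meet any credible evidence (weight exceeds 20): on (e) the weight is 29 less the opposing 8 gives net 21, > 20, so (e) meets the standard; on (f) the weight is 51 less the opposing 33 gives net 18, which does not exceed 20, so (f) does not meet the standard.
  Stage II.2 not carried; the claimant fails its burden.
The analysis ends at Stage II.2; the carrier prevails on this issue.
— Issue III —
Stage III.1 — burden on claimant; standard: clear and convincing evidence (weight is at least 77).
    (g): 80 ≥ 77 [met]
  Stage III.1 is satisfied; the claimant continues to bear the burden.
Stage III.2 — burden on claimant; standard: a scintilla of evidence (weight is at least 25).
    (h): 21 < 25 [not met]
    (i): 34 − 12 = 22 < 25 [not met]
  Stage III.2 not carried; the claimant fails its burden.
The analysis ends at Stage III.2; the carrier prevails on this issue.
Per-issue: Issue I → carrier; Issue II → carrier; Issue III → carrier. The claimant must prevail on a majority of issues; overall, the carrier prevails.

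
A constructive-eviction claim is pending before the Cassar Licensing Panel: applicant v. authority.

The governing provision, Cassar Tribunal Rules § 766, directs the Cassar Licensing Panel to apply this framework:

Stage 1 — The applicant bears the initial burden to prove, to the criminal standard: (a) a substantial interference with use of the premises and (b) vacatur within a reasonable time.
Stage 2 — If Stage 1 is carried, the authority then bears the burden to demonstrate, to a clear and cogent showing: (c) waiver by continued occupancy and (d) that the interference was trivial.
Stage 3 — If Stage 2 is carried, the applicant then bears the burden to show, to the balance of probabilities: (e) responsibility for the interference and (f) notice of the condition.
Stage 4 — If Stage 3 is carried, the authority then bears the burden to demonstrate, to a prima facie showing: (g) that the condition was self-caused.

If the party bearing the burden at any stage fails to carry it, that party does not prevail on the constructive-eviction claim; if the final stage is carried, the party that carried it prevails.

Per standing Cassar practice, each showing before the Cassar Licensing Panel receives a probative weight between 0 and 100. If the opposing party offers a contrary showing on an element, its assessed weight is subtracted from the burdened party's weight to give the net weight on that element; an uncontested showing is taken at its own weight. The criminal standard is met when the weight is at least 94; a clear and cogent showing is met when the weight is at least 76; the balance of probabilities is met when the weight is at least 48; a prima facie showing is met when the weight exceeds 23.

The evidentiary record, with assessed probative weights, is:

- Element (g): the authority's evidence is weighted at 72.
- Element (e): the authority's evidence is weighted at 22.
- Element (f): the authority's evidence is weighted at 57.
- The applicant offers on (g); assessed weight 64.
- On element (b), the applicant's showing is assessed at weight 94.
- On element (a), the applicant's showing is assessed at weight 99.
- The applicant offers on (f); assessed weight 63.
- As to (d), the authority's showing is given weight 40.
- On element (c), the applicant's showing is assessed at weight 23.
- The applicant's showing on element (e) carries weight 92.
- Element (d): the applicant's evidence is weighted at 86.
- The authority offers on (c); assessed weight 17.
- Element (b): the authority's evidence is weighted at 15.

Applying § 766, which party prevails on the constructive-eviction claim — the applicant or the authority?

authority

Stage 1 — burden on applicant; standard: the criminal standard (weight is at least 94).
    (a): 99 ≥ 94 [met]
    (b): 94 − 15 = 79 < 94 [not met]
  Not every element is met, so the applicant fails to carry Stage 1.
The authority prevails.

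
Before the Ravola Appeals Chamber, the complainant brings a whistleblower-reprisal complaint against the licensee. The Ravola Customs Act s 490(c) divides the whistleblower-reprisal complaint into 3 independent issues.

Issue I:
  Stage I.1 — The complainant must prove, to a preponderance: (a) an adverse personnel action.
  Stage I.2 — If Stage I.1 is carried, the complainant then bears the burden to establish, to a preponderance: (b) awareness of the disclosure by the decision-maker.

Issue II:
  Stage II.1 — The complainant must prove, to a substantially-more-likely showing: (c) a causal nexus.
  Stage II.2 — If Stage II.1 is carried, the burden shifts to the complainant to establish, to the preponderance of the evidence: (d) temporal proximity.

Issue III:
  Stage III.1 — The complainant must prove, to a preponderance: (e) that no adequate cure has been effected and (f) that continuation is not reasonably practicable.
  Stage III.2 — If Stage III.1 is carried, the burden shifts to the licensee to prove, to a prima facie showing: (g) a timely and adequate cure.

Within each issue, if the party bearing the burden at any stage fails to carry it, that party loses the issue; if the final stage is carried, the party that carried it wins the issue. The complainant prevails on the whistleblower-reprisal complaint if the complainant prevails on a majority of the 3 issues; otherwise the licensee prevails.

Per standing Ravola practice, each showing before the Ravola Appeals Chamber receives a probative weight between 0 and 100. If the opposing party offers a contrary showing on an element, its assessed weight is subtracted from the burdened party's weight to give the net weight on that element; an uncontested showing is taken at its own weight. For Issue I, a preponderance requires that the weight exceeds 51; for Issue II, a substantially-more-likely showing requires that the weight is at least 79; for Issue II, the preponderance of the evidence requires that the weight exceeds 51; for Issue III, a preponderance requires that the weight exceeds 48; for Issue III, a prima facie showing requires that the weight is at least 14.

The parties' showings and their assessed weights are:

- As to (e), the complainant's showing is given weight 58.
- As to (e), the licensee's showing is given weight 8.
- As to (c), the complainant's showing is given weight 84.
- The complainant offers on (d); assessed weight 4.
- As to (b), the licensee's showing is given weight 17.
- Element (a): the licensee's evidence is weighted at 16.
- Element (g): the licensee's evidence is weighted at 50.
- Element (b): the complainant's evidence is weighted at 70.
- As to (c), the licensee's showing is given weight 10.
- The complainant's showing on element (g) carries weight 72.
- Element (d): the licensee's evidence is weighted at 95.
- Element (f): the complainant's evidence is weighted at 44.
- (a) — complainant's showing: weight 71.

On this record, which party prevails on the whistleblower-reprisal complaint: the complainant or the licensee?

— Issue I —
At Stage I.1 the complainant must meet a preponderance (weight exceeds 51): on (a) the weight is 71 less the opposing 16 gives net 55, > 51, so (a) meets the standard.
  Stage I.1 is satisfied; the complainant continues to bear the burden.
At Stage I.2 the complainant must meet a preponderance (weight exceeds 51): on (b) the weight is 70 less the opposing 17 gives net 53, which does exceed 51, so (b) meets the standard.
  The complainant carries the last stage.
All stages carried — the complainant prevails on this issue.
— Issue II —
At Stage II.1 the complainant must meet a substantially-more-likely showing (weight is at least 79): on (c) the weight is 84 less the opposing 10 gives net 74, < 79, so (c) does not meet the standard.
  The complainant does not carry Stage II.1.
So the licensee prevails on this issue.
— Issue III —
At Stage III.1 the complainant must meet a preponderance (weight exceeds 48): on (e) the weight is 58 less the opposing 8 gives net 50, which does exceed 48, so (e) meets the standard; on (f) the weight is 44, ≤ 48, so (f) does not meet the standard.
  Stage III.1 not carried; the complainant fails its burden.
So the licensee prevails on this issue.
Per-issue: Issue I → complainant; Issue II → licensee; Issue III → licensee. The complainant must prevail on a majority of issues; overall, the licensee prevails.

licensee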